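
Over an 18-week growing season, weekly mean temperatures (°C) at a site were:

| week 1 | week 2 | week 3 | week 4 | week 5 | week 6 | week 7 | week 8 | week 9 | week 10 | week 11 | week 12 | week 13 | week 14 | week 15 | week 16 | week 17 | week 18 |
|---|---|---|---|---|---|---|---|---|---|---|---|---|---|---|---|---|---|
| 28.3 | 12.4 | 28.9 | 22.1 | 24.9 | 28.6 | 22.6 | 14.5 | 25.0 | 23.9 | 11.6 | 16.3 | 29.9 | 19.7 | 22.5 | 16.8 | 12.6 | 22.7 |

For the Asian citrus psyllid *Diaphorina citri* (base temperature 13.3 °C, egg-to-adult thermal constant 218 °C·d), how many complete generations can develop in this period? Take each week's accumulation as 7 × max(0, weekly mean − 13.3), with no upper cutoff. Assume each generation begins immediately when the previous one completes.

4 generations

Weekly DD (7 × max(0, T̄ − 13.3)): 105.0, 0.0, 109.2, 61.6, 81.2, 107.1, 65.1, 8.4, 81.9, 74.2, 0.0, 21.0, 116.2, 44.8, 64.4, 24.5, 0.0, 65.8.
Season total = 1030.4 DD.
Complete generations = ⌊1030.4 / 218⌋ = 4.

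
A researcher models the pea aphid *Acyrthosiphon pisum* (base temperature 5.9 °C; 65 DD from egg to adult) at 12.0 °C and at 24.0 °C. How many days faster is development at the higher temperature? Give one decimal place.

At 12.0 °C: 65 / (12.0 − 5.9) = 65 / 6.1 = 10.656 d.
At 24.0 °C: 65 / (24.0 − 5.9) = 65 / 18.1 = 3.591 d.
Difference = |10.656 − 3.591| = 7.065 ≈ 7.1 days.

7.1 days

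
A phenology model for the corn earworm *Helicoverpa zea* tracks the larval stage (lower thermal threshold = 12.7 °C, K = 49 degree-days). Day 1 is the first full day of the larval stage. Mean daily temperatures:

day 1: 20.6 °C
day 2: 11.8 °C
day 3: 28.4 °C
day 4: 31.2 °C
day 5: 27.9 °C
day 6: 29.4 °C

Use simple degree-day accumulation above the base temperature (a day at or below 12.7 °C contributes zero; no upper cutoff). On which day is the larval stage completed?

Daily DD above 12.7 °C: 7.9, 0.0, 15.7, 18.5, 15.2, 16.7.
Cumulative: 7.9, 7.9, 23.6, 42.1, 57.3, 74.0.
The total first reaches 49 DD on day 5.

day 5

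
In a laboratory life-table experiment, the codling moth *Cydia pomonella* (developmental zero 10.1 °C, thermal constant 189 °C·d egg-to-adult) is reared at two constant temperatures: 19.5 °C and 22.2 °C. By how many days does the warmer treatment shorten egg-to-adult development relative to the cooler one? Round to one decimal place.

4.5 days

At 19.5 °C: 189 / (19.5 − 10.1) = 189 / 9.4 = 20.106 d.
At 22.2 °C: 189 / (22.2 − 10.1) = 189 / 12.1 = 15.620 d.
Difference = |20.106 − 15.620| = 4.487 ≈ 4.5 days.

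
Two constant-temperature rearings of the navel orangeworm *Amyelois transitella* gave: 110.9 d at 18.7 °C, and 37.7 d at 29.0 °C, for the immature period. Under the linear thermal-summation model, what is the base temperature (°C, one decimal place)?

13.4 °C

Under the model K = D·(T − T_b), so D₁·(T₁ − T_b) = D₂·(T₂ − T_b).
110.9·(18.7 − T_b) = 37.7·(29.0 − T_b)
T_b = (110.9·18.7 − 37.7·29.0) / (110.9 − 37.7) = 980.53 / 73.2 = 13.395 °C ≈ 13.4 °C.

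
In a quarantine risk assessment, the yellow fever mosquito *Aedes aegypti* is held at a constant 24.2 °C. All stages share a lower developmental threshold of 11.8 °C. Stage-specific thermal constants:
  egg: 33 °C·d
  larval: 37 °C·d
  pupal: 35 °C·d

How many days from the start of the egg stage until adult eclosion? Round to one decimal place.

Daily accumulation at 24.2 °C = 24.2 − 11.8 = 12.4 DD/day.
Total K = 33 + 37 + 35 = 105 DD.
Total duration = 105 / 12.4 = 8.468 ≈ 8.5 days.

8.5 days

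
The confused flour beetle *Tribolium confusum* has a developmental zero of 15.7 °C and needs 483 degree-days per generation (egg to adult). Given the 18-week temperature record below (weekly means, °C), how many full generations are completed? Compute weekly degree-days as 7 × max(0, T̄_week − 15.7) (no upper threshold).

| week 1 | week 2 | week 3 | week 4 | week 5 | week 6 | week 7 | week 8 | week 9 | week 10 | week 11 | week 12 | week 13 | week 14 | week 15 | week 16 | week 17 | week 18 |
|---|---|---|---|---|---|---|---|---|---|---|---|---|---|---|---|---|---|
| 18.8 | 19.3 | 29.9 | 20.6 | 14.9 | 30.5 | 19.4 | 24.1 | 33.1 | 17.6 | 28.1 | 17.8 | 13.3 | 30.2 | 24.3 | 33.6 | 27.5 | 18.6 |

2 generations

Weekly DD (7 × max(0, T̄ − 15.7)): 21.7, 25.2, 99.4, 34.3, 0.0, 103.6, 25.9, 58.8, 121.8, 13.3, 86.8, 14.7, 0.0, 101.5, 60.2, 125.3, 82.6, 20.3.
Season total = 995.4 DD.
Complete generations = ⌊995.4 / 483⌋ = 2.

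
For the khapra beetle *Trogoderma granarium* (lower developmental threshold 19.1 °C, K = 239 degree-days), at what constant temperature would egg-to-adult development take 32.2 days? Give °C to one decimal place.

26.5 °C

Required daily accumulation = 239 / 32.2 = 7.422 DD/day.
T = T_base + 7.422 = 19.1 + 7.422 = 26.522 ≈ 26.5 °C.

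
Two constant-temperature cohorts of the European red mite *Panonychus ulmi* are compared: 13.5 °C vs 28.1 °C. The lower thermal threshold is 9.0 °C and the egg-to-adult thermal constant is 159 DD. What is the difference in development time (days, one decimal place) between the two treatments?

27.0 days

At 13.5 °C: 159 / (13.5 − 9.0) = 159 / 4.5 = 35.333 d.
At 28.1 °C: 159 / (28.1 − 9.0) = 159 / 19.1 = 8.325 d.
Difference = |35.333 − 8.325| = 27.009 ≈ 27.0 days.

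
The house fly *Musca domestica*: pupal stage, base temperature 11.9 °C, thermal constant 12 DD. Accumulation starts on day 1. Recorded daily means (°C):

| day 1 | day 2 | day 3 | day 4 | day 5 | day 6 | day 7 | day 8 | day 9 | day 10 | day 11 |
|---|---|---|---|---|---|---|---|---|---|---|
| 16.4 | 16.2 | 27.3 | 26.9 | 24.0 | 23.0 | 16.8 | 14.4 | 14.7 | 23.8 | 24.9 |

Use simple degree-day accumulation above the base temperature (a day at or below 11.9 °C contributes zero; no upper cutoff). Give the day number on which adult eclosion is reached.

day 3

Daily DD above 11.9 °C: 4.5, 4.3, 15.4, 15.0, 12.1, 11.1, 4.9, 2.5, 2.8, 11.9, 13.0.
Cumulative: 4.5, 8.8, 24.2, 39.2, 51.3, 62.4, 67.3, 69.8, 72.6, 84.5, 97.5.
The total first reaches 12 DD on day 3.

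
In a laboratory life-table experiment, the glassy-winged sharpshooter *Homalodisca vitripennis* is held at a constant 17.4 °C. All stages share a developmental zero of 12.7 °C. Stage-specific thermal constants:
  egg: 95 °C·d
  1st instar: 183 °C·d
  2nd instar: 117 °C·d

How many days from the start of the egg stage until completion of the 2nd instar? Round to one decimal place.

Daily accumulation at 17.4 °C = 17.4 − 12.7 = 4.7 DD/day.
Total K = 95 + 183 + 117 = 395 DD.
Total duration = 395 / 4.7 = 84.043 ≈ 84.0 days.

84.0 days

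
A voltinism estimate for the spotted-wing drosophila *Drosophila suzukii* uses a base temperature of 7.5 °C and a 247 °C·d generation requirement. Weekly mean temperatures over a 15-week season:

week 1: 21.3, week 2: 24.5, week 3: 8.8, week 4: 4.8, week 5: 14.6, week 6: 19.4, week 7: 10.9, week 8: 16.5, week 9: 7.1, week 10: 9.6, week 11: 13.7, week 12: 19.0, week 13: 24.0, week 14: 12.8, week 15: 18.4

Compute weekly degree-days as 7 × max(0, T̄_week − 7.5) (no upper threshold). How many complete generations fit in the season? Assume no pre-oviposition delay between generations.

3 generations

Weekly DD (7 × max(0, T̄ − 7.5)): 96.6, 119.0, 9.1, 0.0, 49.7, 83.3, 23.8, 63.0, 0.0, 14.7, 43.4, 80.5, 115.5, 37.1, 76.3.
Season total = 812.0 DD.
Complete generations = ⌊812.0 / 247⌋ = 3.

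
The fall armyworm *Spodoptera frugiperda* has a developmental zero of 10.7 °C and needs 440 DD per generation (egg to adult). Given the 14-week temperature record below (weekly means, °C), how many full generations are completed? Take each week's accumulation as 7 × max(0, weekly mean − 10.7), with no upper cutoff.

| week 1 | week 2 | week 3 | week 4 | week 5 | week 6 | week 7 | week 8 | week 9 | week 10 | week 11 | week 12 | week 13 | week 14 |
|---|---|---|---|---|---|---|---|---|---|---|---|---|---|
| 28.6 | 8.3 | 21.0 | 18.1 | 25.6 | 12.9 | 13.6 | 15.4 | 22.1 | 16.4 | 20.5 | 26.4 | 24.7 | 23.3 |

Weekly DD (7 × max(0, T̄ − 10.7)): 125.3, 0.0, 72.1, 51.8, 104.3, 15.4, 20.3, 32.9, 79.8, 39.9, 68.6, 109.9, 98.0, 88.2.
Season total = 906.5 DD.
Complete generations = ⌊906.5 / 440⌋ = 2.

2 generations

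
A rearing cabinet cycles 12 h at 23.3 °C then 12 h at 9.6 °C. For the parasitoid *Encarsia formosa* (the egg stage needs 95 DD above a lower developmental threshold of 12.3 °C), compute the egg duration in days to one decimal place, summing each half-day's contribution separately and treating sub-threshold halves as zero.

17.3 days

Day half: max(0, 23.3 − 12.3) × 0.5 = 11.0 × 0.5 = 5.50 DD.
Night half: max(0, 9.6 − 12.3) × 0.5 = 0.0 × 0.5 = 0.00 DD.
Per 24 h: 5.50 DD/day.
Duration = 95 / 5.50 = 17.273 ≈ 17.3 days.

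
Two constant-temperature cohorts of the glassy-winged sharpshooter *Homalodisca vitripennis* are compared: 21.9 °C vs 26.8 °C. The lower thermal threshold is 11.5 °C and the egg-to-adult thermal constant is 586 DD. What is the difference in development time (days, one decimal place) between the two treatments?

18.0 days

At 21.9 °C: 586 / (21.9 − 11.5) = 586 / 10.4 = 56.346 d.
At 26.8 °C: 586 / (26.8 − 11.5) = 586 / 15.3 = 38.301 d.
Difference = |56.346 − 38.301| = 18.046 ≈ 18.0 days.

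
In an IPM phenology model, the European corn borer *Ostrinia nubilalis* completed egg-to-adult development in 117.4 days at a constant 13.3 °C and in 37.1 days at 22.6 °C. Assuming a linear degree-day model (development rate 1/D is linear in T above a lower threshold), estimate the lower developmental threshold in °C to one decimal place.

Linear rate model ⇒ the product D·(T − T_b) is constant across temperatures.
117.4·(13.3 − T_b) = 37.1·(22.6 − T_b)
T_b = (117.4·13.3 − 37.1·22.6) / (117.4 − 37.1) = 722.96 / 80.3 = 9.003 °C ≈ 9.0 °C.

9.0 °C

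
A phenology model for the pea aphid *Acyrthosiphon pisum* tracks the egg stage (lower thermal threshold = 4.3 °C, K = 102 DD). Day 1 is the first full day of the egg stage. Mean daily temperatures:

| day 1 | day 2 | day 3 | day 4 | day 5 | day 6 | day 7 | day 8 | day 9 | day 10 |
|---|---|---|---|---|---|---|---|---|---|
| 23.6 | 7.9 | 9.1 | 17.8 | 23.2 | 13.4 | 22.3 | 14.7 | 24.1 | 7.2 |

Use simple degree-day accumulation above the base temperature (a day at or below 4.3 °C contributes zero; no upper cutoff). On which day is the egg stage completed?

Daily DD above 4.3 °C: 19.3, 3.6, 4.8, 13.5, 18.9, 9.1, 18.0, 10.4, 19.8, 2.9.
Cumulative: 19.3, 22.9, 27.7, 41.2, 60.1, 69.2, 87.2, 97.6, 117.4, 120.3.
The total first reaches 102 DD on day 9.

day 9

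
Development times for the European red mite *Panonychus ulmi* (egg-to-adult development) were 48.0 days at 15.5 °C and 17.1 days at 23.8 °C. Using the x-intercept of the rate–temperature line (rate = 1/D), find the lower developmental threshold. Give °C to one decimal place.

10.9 °C

Under the model K = D·(T − T_b), so D₁·(T₁ − T_b) = D₂·(T₂ − T_b).
48.0·(15.5 − T_b) = 17.1·(23.8 − T_b)
T_b = (48.0·15.5 − 17.1·23.8) / (48.0 − 17.1) = 337.02 / 30.9 = 10.907 °C ≈ 10.9 °C.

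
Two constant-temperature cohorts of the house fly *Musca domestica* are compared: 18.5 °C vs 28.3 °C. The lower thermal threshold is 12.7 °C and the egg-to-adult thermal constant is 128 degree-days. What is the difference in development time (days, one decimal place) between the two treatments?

13.9 days

At 18.5 °C: 128 / (18.5 − 12.7) = 128 / 5.8 = 22.069 d.
At 28.3 °C: 128 / (28.3 − 12.7) = 128 / 15.6 = 8.205 d.
Difference = |22.069 − 8.205| = 13.864 ≈ 13.9 days.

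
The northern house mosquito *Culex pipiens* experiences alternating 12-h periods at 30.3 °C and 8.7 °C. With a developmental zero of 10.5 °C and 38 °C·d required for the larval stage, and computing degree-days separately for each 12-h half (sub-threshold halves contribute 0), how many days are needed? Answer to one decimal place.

Day half: max(0, 30.3 − 10.5) × 0.5 = 19.8 × 0.5 = 9.90 DD.
Night half: max(0, 8.7 − 10.5) × 0.5 = 0.0 × 0.5 = 0.00 DD.
Per 24 h: 9.90 DD/day.
Duration = 38 / 9.90 = 3.838 ≈ 3.8 days.

3.8 days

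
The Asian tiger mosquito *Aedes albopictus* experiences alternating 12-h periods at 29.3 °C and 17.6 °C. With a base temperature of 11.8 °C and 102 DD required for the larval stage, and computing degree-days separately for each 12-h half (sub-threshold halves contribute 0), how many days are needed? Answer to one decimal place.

8.8 days

Day half: max(0, 29.3 − 11.8) × 0.5 = 17.5 × 0.5 = 8.75 DD.
Night half: max(0, 17.6 − 11.8) × 0.5 = 5.8 × 0.5 = 2.90 DD.
Per 24 h: 11.65 DD/day.
Duration = 102 / 11.65 = 8.755 ≈ 8.8 days.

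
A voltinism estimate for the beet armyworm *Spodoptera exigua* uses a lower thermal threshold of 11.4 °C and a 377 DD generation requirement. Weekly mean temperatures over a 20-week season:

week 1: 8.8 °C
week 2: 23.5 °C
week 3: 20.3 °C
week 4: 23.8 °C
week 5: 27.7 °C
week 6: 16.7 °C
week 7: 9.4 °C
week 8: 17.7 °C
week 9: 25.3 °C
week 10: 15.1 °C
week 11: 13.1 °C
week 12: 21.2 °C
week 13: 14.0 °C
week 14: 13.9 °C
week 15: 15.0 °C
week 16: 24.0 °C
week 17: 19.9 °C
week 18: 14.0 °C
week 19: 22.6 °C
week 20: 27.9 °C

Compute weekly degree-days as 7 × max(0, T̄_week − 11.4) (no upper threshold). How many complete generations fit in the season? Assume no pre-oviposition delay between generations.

2 generations

Weekly DD (7 × max(0, T̄ − 11.4)): 0.0, 84.7, 62.3, 86.8, 114.1, 37.1, 0.0, 44.1, 97.3, 25.9, 11.9, 68.6, 18.2, 17.5, 25.2, 88.2, 59.5, 18.2, 78.4, 115.5.
Season total = 1053.5 DD.
Complete generations = ⌊1053.5 / 377⌋ = 2.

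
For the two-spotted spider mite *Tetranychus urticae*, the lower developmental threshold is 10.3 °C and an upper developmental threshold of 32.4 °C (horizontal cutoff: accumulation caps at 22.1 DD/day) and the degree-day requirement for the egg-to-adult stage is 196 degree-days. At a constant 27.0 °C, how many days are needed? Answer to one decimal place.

Daily accumulation = 27.0 − 10.3 = 16.7 DD/day.
Duration = 196 / 16.7 = 11.737 ≈ 11.7 days.

11.7 days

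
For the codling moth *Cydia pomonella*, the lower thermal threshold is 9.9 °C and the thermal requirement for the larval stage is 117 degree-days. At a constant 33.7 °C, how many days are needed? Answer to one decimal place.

4.9 days

Daily accumulation = 33.7 − 9.9 = 23.8 DD/day.
Duration = 117 / 23.8 = 4.916 ≈ 4.9 days.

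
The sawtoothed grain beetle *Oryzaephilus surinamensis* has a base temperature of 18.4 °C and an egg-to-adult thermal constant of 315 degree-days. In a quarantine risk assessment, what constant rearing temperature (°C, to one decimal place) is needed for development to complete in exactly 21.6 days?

33.0 °C

Required daily accumulation = 315 / 21.6 = 14.583 DD/day.
T = T_base + 14.583 = 18.4 + 14.583 = 32.983 ≈ 33.0 °C.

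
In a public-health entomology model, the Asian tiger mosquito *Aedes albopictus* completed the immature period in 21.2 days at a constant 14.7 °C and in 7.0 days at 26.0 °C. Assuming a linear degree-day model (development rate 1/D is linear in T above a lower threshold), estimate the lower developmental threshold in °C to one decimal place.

9.1 °C

Linear rate model ⇒ the product D·(T − T_b) is constant across temperatures.
21.2·(14.7 − T_b) = 7.0·(26.0 − T_b)
T_b = (21.2·14.7 − 7.0·26.0) / (21.2 − 7.0) = 129.64 / 14.2 = 9.130 °C ≈ 9.1 °C.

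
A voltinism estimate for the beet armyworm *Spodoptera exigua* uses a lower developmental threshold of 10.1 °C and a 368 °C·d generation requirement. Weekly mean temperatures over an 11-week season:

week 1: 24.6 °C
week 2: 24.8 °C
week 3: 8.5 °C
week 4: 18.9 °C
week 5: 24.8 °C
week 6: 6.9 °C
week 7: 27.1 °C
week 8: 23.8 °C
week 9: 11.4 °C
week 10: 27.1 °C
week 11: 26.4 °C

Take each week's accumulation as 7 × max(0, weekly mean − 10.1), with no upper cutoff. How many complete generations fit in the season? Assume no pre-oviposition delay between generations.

2 generations

Weekly DD (7 × max(0, T̄ − 10.1)): 101.5, 102.9, 0.0, 61.6, 102.9, 0.0, 119.0, 95.9, 9.1, 119.0, 114.1.
Season total = 826.0 DD.
Complete generations = ⌊826.0 / 368⌋ = 2.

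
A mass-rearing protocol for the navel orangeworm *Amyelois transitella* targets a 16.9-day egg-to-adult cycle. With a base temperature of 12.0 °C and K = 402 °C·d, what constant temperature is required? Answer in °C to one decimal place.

35.8 °C

Required daily accumulation = 402 / 16.9 = 23.787 DD/day.
T = T_base + 23.787 = 12.0 + 23.787 = 35.787 ≈ 35.8 °C.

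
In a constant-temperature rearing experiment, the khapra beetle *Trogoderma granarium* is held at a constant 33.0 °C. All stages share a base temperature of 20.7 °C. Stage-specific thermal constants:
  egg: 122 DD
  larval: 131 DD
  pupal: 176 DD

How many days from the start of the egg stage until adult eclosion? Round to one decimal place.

Daily accumulation at 33.0 °C = 33.0 − 20.7 = 12.3 DD/day.
Total K = 122 + 131 + 176 = 429 DD.
Total duration = 429 / 12.3 = 34.878 ≈ 34.9 days.

34.9 days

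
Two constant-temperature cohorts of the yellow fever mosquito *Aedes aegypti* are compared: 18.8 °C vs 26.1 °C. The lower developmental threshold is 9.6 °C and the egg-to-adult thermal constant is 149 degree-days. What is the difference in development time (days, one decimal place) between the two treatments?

7.2 days

At 18.8 °C: 149 / (18.8 − 9.6) = 149 / 9.2 = 16.196 d.
At 26.1 °C: 149 / (26.1 − 9.6) = 149 / 16.5 = 9.030 d.
Difference = |16.196 − 9.030| = 7.165 ≈ 7.2 days.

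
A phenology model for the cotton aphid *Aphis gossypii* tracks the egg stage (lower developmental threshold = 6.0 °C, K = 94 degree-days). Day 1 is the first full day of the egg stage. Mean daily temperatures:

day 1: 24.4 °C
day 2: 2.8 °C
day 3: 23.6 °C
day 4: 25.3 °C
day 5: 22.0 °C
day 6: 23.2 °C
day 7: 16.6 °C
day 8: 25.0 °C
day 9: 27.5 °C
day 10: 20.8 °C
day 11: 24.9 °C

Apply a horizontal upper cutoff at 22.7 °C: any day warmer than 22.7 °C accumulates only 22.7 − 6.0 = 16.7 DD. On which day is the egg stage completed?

Daily DD above 6.0 °C (capped at 16.7): 16.7, 0.0, 16.7, 16.7, 16.0, 16.7, 10.6, 16.7, 16.7, 14.8, 16.7.
Cumulative: 16.7, 16.7, 33.4, 50.1, 66.1, 82.8, 93.4, 110.1, 126.8, 141.6, 158.3.
The total first reaches 94 DD on day 8.

day 8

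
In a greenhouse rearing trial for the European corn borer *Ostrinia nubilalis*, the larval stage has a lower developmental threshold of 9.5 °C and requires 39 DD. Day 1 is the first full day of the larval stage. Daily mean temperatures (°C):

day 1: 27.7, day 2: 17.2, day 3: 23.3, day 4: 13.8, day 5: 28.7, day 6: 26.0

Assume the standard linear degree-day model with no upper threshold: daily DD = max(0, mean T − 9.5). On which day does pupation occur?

day 3

Daily DD above 9.5 °C: 18.2, 7.7, 13.8, 4.3, 19.2, 16.5.
Cumulative: 18.2, 25.9, 39.7, 44.0, 63.2, 79.7.
The total first reaches 39 DD on day 3.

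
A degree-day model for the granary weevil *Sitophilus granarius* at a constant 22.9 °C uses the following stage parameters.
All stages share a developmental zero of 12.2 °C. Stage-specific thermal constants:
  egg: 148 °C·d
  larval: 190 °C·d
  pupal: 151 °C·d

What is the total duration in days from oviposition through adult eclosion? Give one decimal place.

45.7 days

Daily accumulation at 22.9 °C = 22.9 − 12.2 = 10.7 DD/day.
Total K = 148 + 190 + 151 = 489 DD.
Total duration = 489 / 10.7 = 45.701 ≈ 45.7 days.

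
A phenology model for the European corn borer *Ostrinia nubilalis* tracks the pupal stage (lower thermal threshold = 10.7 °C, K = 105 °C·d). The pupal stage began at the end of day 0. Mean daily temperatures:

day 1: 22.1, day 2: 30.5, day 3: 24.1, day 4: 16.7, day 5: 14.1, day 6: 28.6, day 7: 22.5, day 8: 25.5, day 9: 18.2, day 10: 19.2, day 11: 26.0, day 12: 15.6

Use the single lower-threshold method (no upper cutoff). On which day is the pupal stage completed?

Daily DD above 10.7 °C: 11.4, 19.8, 13.4, 6.0, 3.4, 17.9, 11.8, 14.8, 7.5, 8.5, 15.3, 4.9.
Cumulative: 11.4, 31.2, 44.6, 50.6, 54.0, 71.9, 83.7, 98.5, 106.0, 114.5, 129.8, 134.7.
The total first reaches 105 DD on day 9.

day 9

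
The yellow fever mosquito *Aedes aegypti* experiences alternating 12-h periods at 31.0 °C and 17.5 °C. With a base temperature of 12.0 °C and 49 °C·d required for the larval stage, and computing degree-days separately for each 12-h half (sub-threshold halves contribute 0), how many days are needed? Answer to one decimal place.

Day half: max(0, 31.0 − 12.0) × 0.5 = 19.0 × 0.5 = 9.50 DD.
Night half: max(0, 17.5 − 12.0) × 0.5 = 5.5 × 0.5 = 2.75 DD.
Per 24 h: 12.25 DD/day.
Duration = 49 / 12.25 = 4.000 ≈ 4.0 days.

4.0 days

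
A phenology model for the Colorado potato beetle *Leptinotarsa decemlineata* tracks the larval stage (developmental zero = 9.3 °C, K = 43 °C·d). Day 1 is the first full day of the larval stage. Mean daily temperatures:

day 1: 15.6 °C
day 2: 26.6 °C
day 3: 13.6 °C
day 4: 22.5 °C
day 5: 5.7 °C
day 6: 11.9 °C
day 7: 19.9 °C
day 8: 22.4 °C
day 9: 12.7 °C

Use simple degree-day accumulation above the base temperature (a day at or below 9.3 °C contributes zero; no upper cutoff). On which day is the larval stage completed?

Daily DD above 9.3 °C: 6.3, 17.3, 4.3, 13.2, 0.0, 2.6, 10.6, 13.1, 3.4.
Cumulative: 6.3, 23.6, 27.9, 41.1, 41.1, 43.7, 54.3, 67.4, 70.8.
The total first reaches 43 DD on day 6.

day 6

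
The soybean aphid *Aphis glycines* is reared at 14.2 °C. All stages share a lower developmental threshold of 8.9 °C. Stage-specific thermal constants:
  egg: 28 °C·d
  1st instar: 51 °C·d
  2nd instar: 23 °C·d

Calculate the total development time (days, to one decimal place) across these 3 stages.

Daily accumulation at 14.2 °C = 14.2 − 8.9 = 5.3 DD/day.
Total K = 28 + 51 + 23 = 102 DD.
Total duration = 102 / 5.3 = 19.245 ≈ 19.2 days.

19.2 days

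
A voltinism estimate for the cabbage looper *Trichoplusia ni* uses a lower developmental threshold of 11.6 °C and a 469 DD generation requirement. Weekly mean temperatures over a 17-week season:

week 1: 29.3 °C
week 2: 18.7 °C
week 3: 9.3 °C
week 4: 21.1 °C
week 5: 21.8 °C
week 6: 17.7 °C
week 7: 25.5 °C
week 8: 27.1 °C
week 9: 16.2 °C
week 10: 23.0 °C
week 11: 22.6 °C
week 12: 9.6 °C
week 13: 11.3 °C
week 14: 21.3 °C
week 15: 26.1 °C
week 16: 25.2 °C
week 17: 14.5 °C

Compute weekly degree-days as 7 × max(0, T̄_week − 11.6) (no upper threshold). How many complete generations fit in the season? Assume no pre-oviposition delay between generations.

2 generations

Weekly DD (7 × max(0, T̄ − 11.6)): 123.9, 49.7, 0.0, 66.5, 71.4, 42.7, 97.3, 108.5, 32.2, 79.8, 77.0, 0.0, 0.0, 67.9, 101.5, 95.2, 20.3.
Season total = 1033.9 DD.
Complete generations = ⌊1033.9 / 469⌋ = 2.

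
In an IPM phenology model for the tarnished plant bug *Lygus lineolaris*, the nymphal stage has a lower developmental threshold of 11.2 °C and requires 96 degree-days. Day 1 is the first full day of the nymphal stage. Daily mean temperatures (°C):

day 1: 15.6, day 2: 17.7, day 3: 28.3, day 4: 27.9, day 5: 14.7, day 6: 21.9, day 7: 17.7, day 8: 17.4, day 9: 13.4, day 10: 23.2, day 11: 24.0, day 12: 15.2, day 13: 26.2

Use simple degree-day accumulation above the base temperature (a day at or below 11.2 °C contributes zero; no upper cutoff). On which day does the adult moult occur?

day 11

Daily DD above 11.2 °C: 4.4, 6.5, 17.1, 16.7, 3.5, 10.7, 6.5, 6.2, 2.2, 12.0, 12.8, 4.0, 15.0.
Cumulative: 4.4, 10.9, 28.0, 44.7, 48.2, 58.9, 65.4, 71.6, 73.8, 85.8, 98.6, 102.6, 117.6.
The total first reaches 96 DD on day 11.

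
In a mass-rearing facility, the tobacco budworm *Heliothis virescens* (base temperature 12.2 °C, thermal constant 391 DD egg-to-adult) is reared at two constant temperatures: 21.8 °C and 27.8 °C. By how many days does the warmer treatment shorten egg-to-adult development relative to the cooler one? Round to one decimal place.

At 21.8 °C: 391 / (21.8 − 12.2) = 391 / 9.6 = 40.729 d.
At 27.8 °C: 391 / (27.8 − 12.2) = 391 / 15.6 = 25.064 d.
Difference = |40.729 − 25.064| = 15.665 ≈ 15.7 days.

15.7 days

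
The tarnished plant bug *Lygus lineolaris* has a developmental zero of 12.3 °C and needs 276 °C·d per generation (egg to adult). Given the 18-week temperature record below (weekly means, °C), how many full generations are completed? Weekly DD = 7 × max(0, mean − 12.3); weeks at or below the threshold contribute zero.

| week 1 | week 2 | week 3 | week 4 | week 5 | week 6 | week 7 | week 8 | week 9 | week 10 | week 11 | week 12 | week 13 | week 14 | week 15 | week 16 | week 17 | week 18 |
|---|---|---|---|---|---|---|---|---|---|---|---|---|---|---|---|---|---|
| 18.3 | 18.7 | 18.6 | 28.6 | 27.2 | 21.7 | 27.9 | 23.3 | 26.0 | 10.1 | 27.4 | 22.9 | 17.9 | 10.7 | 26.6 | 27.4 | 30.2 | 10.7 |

4 generations

Weekly DD (7 × max(0, T̄ − 12.3)): 42.0, 44.8, 44.1, 114.1, 104.3, 65.8, 109.2, 77.0, 95.9, 0.0, 105.7, 74.2, 39.2, 0.0, 100.1, 105.7, 125.3, 0.0.
Season total = 1247.4 DD.
Complete generations = ⌊1247.4 / 276⌋ = 4.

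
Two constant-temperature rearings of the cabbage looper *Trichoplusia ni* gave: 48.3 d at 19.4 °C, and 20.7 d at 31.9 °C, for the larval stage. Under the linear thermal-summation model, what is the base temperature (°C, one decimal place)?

Equal thermal constants: D₁(T₁ − T_b) = D₂(T₂ − T_b).
48.3·(19.4 − T_b) = 20.7·(31.9 − T_b)
T_b = (48.3·19.4 − 20.7·31.9) / (48.3 − 20.7) = 276.69 / 27.6 = 10.025 °C ≈ 10.0 °C.

10.0 °C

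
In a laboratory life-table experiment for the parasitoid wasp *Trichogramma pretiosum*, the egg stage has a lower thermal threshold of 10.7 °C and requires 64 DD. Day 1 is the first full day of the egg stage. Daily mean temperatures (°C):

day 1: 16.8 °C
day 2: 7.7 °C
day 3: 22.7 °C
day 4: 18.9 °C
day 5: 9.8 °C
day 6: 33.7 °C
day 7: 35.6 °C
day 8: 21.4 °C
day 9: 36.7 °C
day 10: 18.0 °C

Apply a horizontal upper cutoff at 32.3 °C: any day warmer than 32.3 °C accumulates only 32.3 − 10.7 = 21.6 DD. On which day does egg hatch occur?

day 7

Daily DD above 10.7 °C (capped at 21.6): 6.1, 0.0, 12.0, 8.2, 0.0, 21.6, 21.6, 10.7, 21.6, 7.3.
Cumulative: 6.1, 6.1, 18.1, 26.3, 26.3, 47.9, 69.5, 80.2, 101.8, 109.1.
The total first reaches 64 DD on day 7.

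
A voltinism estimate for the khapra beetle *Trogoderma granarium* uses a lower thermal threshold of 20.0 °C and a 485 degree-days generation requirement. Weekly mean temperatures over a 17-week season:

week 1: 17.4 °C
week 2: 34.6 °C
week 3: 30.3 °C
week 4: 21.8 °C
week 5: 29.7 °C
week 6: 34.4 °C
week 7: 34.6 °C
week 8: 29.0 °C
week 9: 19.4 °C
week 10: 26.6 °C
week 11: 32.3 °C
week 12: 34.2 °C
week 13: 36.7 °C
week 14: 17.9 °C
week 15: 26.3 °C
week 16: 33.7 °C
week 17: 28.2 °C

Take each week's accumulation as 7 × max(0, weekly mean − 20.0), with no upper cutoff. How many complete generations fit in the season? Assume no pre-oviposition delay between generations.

Weekly DD (7 × max(0, T̄ − 20.0)): 0.0, 102.2, 72.1, 12.6, 67.9, 100.8, 102.2, 63.0, 0.0, 46.2, 86.1, 99.4, 116.9, 0.0, 44.1, 95.9, 57.4.
Season total = 1066.8 DD.
Complete generations = ⌊1066.8 / 485⌋ = 2.

2 generations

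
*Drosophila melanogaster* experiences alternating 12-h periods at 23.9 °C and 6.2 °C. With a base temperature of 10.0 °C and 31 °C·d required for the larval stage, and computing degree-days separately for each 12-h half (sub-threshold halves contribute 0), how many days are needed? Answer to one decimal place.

Day half: max(0, 23.9 − 10.0) × 0.5 = 13.9 × 0.5 = 6.95 DD.
Night half: max(0, 6.2 − 10.0) × 0.5 = 0.0 × 0.5 = 0.00 DD.
Per 24 h: 6.95 DD/day.
Duration = 31 / 6.95 = 4.460 ≈ 4.5 days.

4.5 days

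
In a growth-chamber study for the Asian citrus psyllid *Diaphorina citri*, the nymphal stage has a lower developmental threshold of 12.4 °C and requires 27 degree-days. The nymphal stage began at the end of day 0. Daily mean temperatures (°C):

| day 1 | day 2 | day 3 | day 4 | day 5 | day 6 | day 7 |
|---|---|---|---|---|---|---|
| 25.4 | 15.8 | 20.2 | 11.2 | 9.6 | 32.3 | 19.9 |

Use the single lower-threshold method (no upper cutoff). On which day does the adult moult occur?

day 6

Daily DD above 12.4 °C: 13.0, 3.4, 7.8, 0.0, 0.0, 19.9, 7.5.
Cumulative: 13.0, 16.4, 24.2, 24.2, 24.2, 44.1, 51.6.
The total first reaches 27 DD on day 6.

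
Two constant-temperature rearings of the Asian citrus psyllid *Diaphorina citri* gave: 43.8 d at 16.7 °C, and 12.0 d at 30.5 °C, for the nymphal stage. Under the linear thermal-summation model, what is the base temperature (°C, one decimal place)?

Linear rate model ⇒ the product D·(T − T_b) is constant across temperatures.
43.8·(16.7 − T_b) = 12.0·(30.5 − T_b)
T_b = (43.8·16.7 − 12.0·30.5) / (43.8 − 12.0) = 365.46 / 31.8 = 11.492 °C ≈ 11.5 °C.

11.5 °C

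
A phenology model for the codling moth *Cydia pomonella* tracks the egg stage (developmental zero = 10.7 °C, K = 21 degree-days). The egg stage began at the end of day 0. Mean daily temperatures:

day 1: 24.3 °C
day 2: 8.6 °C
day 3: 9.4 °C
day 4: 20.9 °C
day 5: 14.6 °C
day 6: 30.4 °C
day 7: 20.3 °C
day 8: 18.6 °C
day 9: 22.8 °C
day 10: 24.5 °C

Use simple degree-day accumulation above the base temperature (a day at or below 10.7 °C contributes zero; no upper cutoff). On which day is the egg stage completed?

Daily DD above 10.7 °C: 13.6, 0.0, 0.0, 10.2, 3.9, 19.7, 9.6, 7.9, 12.1, 13.8.
Cumulative: 13.6, 13.6, 13.6, 23.8, 27.7, 47.4, 57.0, 64.9, 77.0, 90.8.
The total first reaches 21 DD on day 4.

day 4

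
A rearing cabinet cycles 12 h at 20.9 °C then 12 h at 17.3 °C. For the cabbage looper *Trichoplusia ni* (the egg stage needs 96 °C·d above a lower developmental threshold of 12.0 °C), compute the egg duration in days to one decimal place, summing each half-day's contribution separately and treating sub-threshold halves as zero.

Day half: max(0, 20.9 − 12.0) × 0.5 = 8.9 × 0.5 = 4.45 DD.
Night half: max(0, 17.3 − 12.0) × 0.5 = 5.3 × 0.5 = 2.65 DD.
Per 24 h: 7.10 DD/day.
Duration = 96 / 7.10 = 13.521 ≈ 13.5 days.

13.5 days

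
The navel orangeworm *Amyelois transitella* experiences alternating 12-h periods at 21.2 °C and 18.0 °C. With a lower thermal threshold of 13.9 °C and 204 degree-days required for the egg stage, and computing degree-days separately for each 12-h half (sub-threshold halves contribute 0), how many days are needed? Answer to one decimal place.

Day half: max(0, 21.2 − 13.9) × 0.5 = 7.3 × 0.5 = 3.65 DD.
Night half: max(0, 18.0 − 13.9) × 0.5 = 4.1 × 0.5 = 2.05 DD.
Per 24 h: 5.70 DD/day.
Duration = 204 / 5.70 = 35.789 ≈ 35.8 days.

35.8 days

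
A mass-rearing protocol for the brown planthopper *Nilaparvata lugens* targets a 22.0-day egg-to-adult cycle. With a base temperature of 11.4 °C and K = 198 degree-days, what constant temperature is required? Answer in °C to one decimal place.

20.4 °C

Required daily accumulation = 198 / 22.0 = 9.000 DD/day.
T = T_base + 9.000 = 11.4 + 9.000 = 20.400 ≈ 20.4 °C.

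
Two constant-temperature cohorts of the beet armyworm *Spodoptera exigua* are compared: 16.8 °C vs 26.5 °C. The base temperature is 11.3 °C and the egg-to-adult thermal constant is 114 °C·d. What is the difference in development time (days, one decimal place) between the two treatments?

At 16.8 °C: 114 / (16.8 − 11.3) = 114 / 5.5 = 20.727 d.
At 26.5 °C: 114 / (26.5 − 11.3) = 114 / 15.2 = 7.500 d.
Difference = |20.727 − 7.500| = 13.227 ≈ 13.2 days.

13.2 days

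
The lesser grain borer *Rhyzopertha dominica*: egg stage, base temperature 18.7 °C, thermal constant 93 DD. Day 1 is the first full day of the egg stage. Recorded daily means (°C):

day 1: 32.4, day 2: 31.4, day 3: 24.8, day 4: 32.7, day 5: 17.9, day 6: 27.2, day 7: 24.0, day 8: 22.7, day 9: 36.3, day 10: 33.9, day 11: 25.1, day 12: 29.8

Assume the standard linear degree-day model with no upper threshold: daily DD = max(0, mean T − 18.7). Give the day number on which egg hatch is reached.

Daily DD above 18.7 °C: 13.7, 12.7, 6.1, 14.0, 0.0, 8.5, 5.3, 4.0, 17.6, 15.2, 6.4, 11.1.
Cumulative: 13.7, 26.4, 32.5, 46.5, 46.5, 55.0, 60.3, 64.3, 81.9, 97.1, 103.5, 114.6.
The total first reaches 93 DD on day 10.

day 10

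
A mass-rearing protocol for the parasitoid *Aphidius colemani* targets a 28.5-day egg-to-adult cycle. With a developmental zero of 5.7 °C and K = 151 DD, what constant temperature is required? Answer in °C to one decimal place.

Required daily accumulation = 151 / 28.5 = 5.298 DD/day.
T = T_base + 5.298 = 5.7 + 5.298 = 10.998 ≈ 11.0 °C.

11.0 °C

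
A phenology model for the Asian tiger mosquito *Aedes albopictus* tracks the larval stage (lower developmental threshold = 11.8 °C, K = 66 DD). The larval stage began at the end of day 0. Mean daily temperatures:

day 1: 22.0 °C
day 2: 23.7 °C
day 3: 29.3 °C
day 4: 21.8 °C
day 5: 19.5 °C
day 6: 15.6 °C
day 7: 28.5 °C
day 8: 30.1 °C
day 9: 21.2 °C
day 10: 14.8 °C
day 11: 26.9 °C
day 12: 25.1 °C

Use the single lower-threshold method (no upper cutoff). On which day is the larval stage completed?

day 7

Daily DD above 11.8 °C: 10.2, 11.9, 17.5, 10.0, 7.7, 3.8, 16.7, 18.3, 9.4, 3.0, 15.1, 13.3.
Cumulative: 10.2, 22.1, 39.6, 49.6, 57.3, 61.1, 77.8, 96.1, 105.5, 108.5, 123.6, 136.9.
The total first reaches 66 DD on day 7.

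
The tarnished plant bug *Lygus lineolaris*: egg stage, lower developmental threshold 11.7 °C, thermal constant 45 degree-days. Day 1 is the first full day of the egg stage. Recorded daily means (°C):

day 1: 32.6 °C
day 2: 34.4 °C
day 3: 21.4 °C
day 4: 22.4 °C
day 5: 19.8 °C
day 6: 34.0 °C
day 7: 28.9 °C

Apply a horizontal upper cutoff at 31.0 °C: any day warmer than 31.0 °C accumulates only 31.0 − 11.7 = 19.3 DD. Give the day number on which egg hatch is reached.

Daily DD above 11.7 °C (capped at 19.3): 19.3, 19.3, 9.7, 10.7, 8.1, 19.3, 17.2.
Cumulative: 19.3, 38.6, 48.3, 59.0, 67.1, 86.4, 103.6.
The total first reaches 45 DD on day 3.

day 3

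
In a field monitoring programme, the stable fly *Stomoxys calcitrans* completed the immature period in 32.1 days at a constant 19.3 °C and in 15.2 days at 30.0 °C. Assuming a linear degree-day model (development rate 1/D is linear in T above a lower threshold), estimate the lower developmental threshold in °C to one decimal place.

9.7 °C

Linear rate model ⇒ the product D·(T − T_b) is constant across temperatures.
32.1·(19.3 − T_b) = 15.2·(30.0 − T_b)
T_b = (32.1·19.3 − 15.2·30.0) / (32.1 − 15.2) = 163.53 / 16.9 = 9.676 °C ≈ 9.7 °C.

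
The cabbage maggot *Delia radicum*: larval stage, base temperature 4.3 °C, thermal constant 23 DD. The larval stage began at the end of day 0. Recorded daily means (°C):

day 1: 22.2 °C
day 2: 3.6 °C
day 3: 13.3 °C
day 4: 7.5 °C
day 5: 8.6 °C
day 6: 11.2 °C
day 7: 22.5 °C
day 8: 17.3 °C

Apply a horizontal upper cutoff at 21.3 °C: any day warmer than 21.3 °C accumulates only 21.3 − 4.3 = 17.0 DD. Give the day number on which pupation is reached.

day 3

Daily DD above 4.3 °C (capped at 17.0): 17.0, 0.0, 9.0, 3.2, 4.3, 6.9, 17.0, 13.0.
Cumulative: 17.0, 17.0, 26.0, 29.2, 33.5, 40.4, 57.4, 70.4.
The total first reaches 23 DD on day 3.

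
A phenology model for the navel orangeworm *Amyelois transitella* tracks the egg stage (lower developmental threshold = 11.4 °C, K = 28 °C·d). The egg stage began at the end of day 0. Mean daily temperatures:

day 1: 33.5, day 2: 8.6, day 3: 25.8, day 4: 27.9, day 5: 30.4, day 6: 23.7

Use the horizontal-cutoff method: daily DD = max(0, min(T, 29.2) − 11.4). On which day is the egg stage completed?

Daily DD above 11.4 °C (capped at 17.8): 17.8, 0.0, 14.4, 16.5, 17.8, 12.3.
Cumulative: 17.8, 17.8, 32.2, 48.7, 66.5, 78.8.
The total first reaches 28 DD on day 3.

day 3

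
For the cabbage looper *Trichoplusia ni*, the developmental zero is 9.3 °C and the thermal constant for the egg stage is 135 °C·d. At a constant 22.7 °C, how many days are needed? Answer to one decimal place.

Daily accumulation = 22.7 − 9.3 = 13.4 DD/day.
Duration = 135 / 13.4 = 10.075 ≈ 10.1 days.

10.1 days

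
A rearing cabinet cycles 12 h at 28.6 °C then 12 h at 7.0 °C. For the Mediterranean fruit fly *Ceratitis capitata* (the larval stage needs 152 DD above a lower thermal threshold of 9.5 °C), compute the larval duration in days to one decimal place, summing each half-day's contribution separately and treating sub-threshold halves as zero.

Day half: max(0, 28.6 − 9.5) × 0.5 = 19.1 × 0.5 = 9.55 DD.
Night half: max(0, 7.0 − 9.5) × 0.5 = 0.0 × 0.5 = 0.00 DD.
Per 24 h: 9.55 DD/day.
Duration = 152 / 9.55 = 15.916 ≈ 15.9 days.

15.9 days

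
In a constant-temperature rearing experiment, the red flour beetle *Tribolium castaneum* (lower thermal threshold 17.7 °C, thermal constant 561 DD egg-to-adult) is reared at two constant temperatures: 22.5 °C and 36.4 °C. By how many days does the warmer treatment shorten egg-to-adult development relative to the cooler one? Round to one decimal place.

86.9 days

At 22.5 °C: 561 / (22.5 − 17.7) = 561 / 4.8 = 116.875 d.
At 36.4 °C: 561 / (36.4 − 17.7) = 561 / 18.7 = 30.000 d.
Difference = |116.875 − 30.000| = 86.875 ≈ 86.9 days.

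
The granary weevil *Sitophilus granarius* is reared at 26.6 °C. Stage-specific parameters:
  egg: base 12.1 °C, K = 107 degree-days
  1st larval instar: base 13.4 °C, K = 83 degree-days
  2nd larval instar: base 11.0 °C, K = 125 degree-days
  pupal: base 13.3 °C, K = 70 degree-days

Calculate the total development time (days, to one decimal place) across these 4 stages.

egg: 107 / (26.6 − 12.1) = 107 / 14.5 = 7.379 d.
1st larval instar: 83 / (26.6 − 13.4) = 83 / 13.2 = 6.288 d.
2nd larval instar: 125 / (26.6 − 11.0) = 125 / 15.6 = 8.013 d.
pupal: 70 / (26.6 − 13.3) = 70 / 13.3 = 5.263 d.
Sum = 26.943 ≈ 26.9 days.

26.9 days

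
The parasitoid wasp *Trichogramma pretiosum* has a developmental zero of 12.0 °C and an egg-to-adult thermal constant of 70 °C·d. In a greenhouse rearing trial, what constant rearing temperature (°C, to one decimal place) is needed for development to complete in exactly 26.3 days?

Required daily accumulation = 70 / 26.3 = 2.662 DD/day.
T = T_base + 2.662 = 12.0 + 2.662 = 14.662 ≈ 14.7 °C.

14.7 °C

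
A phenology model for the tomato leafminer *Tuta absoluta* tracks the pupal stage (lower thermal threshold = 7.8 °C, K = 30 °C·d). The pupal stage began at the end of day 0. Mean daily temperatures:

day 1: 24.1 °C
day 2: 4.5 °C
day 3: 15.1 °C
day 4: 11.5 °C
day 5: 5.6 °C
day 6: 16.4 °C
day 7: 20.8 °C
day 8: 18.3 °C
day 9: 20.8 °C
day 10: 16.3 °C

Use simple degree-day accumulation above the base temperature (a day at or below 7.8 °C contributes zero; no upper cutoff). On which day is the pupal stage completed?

day 6

Daily DD above 7.8 °C: 16.3, 0.0, 7.3, 3.7, 0.0, 8.6, 13.0, 10.5, 13.0, 8.5.
Cumulative: 16.3, 16.3, 23.6, 27.3, 27.3, 35.9, 48.9, 59.4, 72.4, 80.9.
The total first reaches 30 DD on day 6.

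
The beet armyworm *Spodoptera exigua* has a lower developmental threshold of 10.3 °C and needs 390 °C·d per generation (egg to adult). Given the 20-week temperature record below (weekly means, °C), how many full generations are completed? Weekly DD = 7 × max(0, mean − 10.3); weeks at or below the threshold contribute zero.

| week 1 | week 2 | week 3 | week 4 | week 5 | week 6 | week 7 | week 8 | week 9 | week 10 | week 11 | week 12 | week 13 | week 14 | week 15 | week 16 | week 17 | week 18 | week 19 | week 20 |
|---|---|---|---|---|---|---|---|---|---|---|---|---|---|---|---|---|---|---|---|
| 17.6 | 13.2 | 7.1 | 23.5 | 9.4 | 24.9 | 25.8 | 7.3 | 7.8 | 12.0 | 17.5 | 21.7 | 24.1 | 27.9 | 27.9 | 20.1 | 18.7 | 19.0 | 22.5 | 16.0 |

3 generations

Weekly DD (7 × max(0, T̄ − 10.3)): 51.1, 20.3, 0.0, 92.4, 0.0, 102.2, 108.5, 0.0, 0.0, 11.9, 50.4, 79.8, 96.6, 123.2, 123.2, 68.6, 58.8, 60.9, 85.4, 39.9.
Season total = 1173.2 DD.
Complete generations = ⌊1173.2 / 390⌋ = 3.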